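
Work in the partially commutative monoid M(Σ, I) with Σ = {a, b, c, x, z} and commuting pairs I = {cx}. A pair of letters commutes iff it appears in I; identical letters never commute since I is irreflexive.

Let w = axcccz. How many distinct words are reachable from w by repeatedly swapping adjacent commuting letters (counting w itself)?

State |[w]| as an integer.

4

0(a) covers ∅
1(x) covers 0:a
2(c) covers 0:a
3(c) covers 2:c
4(c) covers 3:c
5(z) covers 1:x, 4:c
floor of heap: 0:a
completions by unplaced set U, small U first (add the entries for U minus each lowest piece of U):
  |U|=1: {5}:1
  |U|=2: {1,5}:1  {4,5}:1
  |U|=3: {1,4,5}:2  {3,4,5}:1
  |U|=4: {1,3,4,5}:3  {2,3,4,5}:1
  start at 0(a): 4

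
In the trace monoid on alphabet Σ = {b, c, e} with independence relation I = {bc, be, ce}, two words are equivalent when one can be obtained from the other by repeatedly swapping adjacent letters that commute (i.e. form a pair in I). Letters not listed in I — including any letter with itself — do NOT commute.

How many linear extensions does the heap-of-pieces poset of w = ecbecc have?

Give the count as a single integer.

60

piece 0:e — minimal
piece 1:c — minimal
piece 2:b — minimal
piece 3:e rests on {0:e}
piece 4:c rests on {1:c}
piece 5:c rests on {4:c}
minimal pieces: {0:e, 1:c, 2:b}
ways to finish when only these pieces remain (= sum over removing one remaining piece with nothing left below it):
  1 left: {2}→1  {3}→1  {5}→1
  2 left: {0,3}→1  {2,3}→2  {2,5}→2  {3,5}→2  {4,5}→1
  3 left: {0,2,3}→3  {0,3,5}→3  {1,4,5}→1  {2,3,5}→6  {2,4,5}→3  {3,4,5}→3
  4 left: {0,2,3,5}→12  {0,3,4,5}→6  {1,2,4,5}→4  {1,3,4,5}→4  {2,3,4,5}→12
  placing 0:e first → 20 extensions
  placing 1:c first → 30 extensions
  placing 2:b first → 10 extensions
total linear extensions = 60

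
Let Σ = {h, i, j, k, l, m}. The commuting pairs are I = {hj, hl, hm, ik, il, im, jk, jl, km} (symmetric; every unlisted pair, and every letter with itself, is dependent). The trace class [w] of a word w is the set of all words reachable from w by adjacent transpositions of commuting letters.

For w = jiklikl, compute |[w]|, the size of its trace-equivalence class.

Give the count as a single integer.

35

drop 0:j onto floor
drop 1:i onto {0:j}
drop 2:k onto floor
drop 3:l onto {2:k}
drop 4:i onto {1:i}
drop 5:k onto {3:l}
drop 6:l onto {5:k}
ground layer = {0:j, 2:k}
drop-orders for the pieces not yet dropped (sum over which currently-grounded one goes next):
  1 to go: {4} 1  {6} 1
  2 to go: {1,4} 1  {4,6} 2  {5,6} 1
  3 to go: {0,1,4} 1  {1,4,6} 3  {3,5,6} 1  {4,5,6} 3
  4 to go: {0,1,4,6} 4  {1,4,5,6} 6  {2,3,5,6} 1  {3,4,5,6} 4
  5 to go: {0,1,4,5,6} 10  {1,3,4,5,6} 10  {2,3,4,5,6} 5
  if 0:j drops first: 15 orders
  if 2:k drops first: 20 orders
heap linearizations: 35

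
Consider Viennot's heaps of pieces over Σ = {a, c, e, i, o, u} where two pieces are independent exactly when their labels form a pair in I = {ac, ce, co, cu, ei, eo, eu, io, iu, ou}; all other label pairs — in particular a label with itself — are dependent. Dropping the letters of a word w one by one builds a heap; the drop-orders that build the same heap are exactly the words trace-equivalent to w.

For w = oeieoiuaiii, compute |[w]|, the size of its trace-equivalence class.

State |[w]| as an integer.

630

piece 0:o — minimal
piece 1:e — minimal
piece 2:i — minimal
piece 3:e rests on {1:e}
piece 4:o rests on {0:o}
piece 5:i rests on {2:i}
piece 6:u — minimal
piece 7:a rests on {3:e, 4:o, 5:i, 6:u}
piece 8:i rests on {7:a}
piece 9:i rests on {8:i}
piece 10:i rests on {9:i}
minimal pieces: {0:o, 1:e, 2:i, 6:u}
ways to finish when only these pieces remain (= sum over removing one remaining piece with nothing left below it):
  1 left: {10}→1
  2 left: {9,10}→1
  3 left: {8,9,10}→1
  4 left: {7,8,9,10}→1
  5 left: {3,7,8,9,10}→1  {4,7,8,9,10}→1  {5,7,8,9,10}→1  {6,7,8,9,10}→1
  6 left: {0,4,7,8,9,10}→1  {1,3,7,8,9,10}→1  {2,5,7,8,9,10}→1  {3,4,7,8,9,10}→2  {3,5,7,8,9,10}→2  {3,6,7,8,9,10}→2  {4,5,7,8,9,10}→2  {4,6,7,8,9,10}→2  {5,6,7,8,9,10}→2
  7 left: {0,3,4,7,8,9,10}→3  {0,4,5,7,8,9,10}→3  {0,4,6,7,8,9,10}→3  {1,3,4,7,8,9,10}→3  {1,3,5,7,8,9,10}→3  {1,3,6,7,8,9,10}→3  {2,3,5,7,8,9,10}→3  {2,4,5,7,8,9,10}→3  {2,5,6,7,8,9,10}→3  {3,4,5,7,8,9,10}→6  {3,4,6,7,8,9,10}→6  {3,5,6,7,8,9,10}→6  {4,5,6,7,8,9,10}→6
  8 left: {0,1,3,4,7,8,9,10}→6  {0,2,4,5,7,8,9,10}→6  {0,3,4,5,7,8,9,10}→12  {0,3,4,6,7,8,9,10}→12  {0,4,5,6,7,8,9,10}→12  {1,2,3,5,7,8,9,10}→6  {1,3,4,5,7,8,9,10}→12  {1,3,4,6,7,8,9,10}→12  {1,3,5,6,7,8,9,10}→12  {2,3,4,5,7,8,9,10}→12  {2,3,5,6,7,8,9,10}→12  {2,4,5,6,7,8,9,10}→12  {3,4,5,6,7,8,9,10}→24
  9 left: {0,1,3,4,5,7,8,9,10}→30  {0,1,3,4,6,7,8,9,10}→30  {0,2,3,4,5,7,8,9,10}→30  {0,2,4,5,6,7,8,9,10}→30  {0,3,4,5,6,7,8,9,10}→60  {1,2,3,4,5,7,8,9,10}→30  {1,2,3,5,6,7,8,9,10}→30  {1,3,4,5,6,7,8,9,10}→60  {2,3,4,5,6,7,8,9,10}→60
  placing 0:o first → 180 extensions
  placing 1:e first → 180 extensions
  placing 2:i first → 180 extensions
  placing 6:u first → 90 extensions
total linear extensions = 630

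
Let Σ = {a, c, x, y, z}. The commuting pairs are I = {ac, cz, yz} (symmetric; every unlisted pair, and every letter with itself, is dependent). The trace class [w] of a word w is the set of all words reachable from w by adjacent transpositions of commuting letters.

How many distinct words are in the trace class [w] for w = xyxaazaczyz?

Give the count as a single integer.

drop 0:x onto floor
drop 1:y onto {0:x}
drop 2:x onto {1:y}
drop 3:a onto {2:x}
drop 4:a onto {3:a}
drop 5:z onto {4:a}
drop 6:a onto {5:z}
drop 7:c onto {2:x}
drop 8:z onto {6:a}
drop 9:y onto {6:a, 7:c}
drop 10:z onto {8:z}
ground layer = {0:x}
drop-orders for the pieces not yet dropped (sum over which currently-grounded one goes next):
  1 to go: {9} 1  {10} 1
  2 to go: {7,9} 1  {8,10} 1  {9,10} 2
  3 to go: {7,9,10} 3  {8,9,10} 3
  4 to go: {6,8,9,10} 3  {7,8,9,10} 6
  5 to go: {5,6,8,9,10} 3  {6,7,8,9,10} 9
  6 to go: {4,5,6,8,9,10} 3  {5,6,7,8,9,10} 12
  7 to go: {3,4,5,6,8,9,10} 3  {4,5,6,7,8,9,10} 15
  8 to go: {3,4,5,6,7,8,9,10} 18
  9 to go: {2,3,4,5,6,7,8,9,10} 18
  if 0:x drops first: 18 orders

18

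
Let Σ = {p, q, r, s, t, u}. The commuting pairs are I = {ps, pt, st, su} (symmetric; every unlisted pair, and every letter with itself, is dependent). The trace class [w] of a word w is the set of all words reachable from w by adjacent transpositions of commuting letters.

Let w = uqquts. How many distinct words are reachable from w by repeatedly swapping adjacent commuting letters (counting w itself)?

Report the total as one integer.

drop 0:u onto floor
drop 1:q onto {0:u}
drop 2:q onto {1:q}
drop 3:u onto {2:q}
drop 4:t onto {3:u}
drop 5:s onto {2:q}
ground layer = {0:u}
drop-orders for the pieces not yet dropped (sum over which currently-grounded one goes next):
  1 to go: {4} 1  {5} 1
  2 to go: {3,4} 1  {4,5} 2
  3 to go: {3,4,5} 3
  4 to go: {2,3,4,5} 3
  if 0:u drops first: 3 orders

3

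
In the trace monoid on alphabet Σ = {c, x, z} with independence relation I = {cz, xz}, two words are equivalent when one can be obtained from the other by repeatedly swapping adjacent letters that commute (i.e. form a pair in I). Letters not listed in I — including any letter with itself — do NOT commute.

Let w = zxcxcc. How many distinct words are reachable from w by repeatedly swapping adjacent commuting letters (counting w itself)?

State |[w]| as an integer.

#0=z has no predecessor
#1=x has no predecessor
#2=c depends on [1:x]
#3=x depends on [2:c]
#4=c depends on [3:x]
#5=c depends on [4:c]
sources: [0:z, 1:x]
N(rest) = Σ N(rest − s) over sources s of rest; N(one piece) = 1:
  size 1 → [0]=1  [5]=1
  size 2 → [0,5]=2  [4,5]=1
  size 3 → [0,4,5]=3  [3,4,5]=1
  size 4 → [0,3,4,5]=4  [2,3,4,5]=1
  first=0(z) contributes 1
  first=1(x) contributes 5
|[w]| = 6

6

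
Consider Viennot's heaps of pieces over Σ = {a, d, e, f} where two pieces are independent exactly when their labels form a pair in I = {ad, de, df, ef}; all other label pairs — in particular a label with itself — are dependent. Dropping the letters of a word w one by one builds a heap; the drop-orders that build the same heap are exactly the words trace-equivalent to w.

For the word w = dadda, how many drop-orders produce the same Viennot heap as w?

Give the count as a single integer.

10

0(d) covers ∅
1(a) covers ∅
2(d) covers 0:d
3(d) covers 2:d
4(a) covers 1:a
floor of heap: 0:d, 1:a
completions by unplaced set U, small U first (add the entries for U minus each lowest piece of U):
  |U|=1: {3}:1  {4}:1
  |U|=2: {1,4}:1  {2,3}:1  {3,4}:2
  |U|=3: {0,2,3}:1  {1,3,4}:3  {2,3,4}:3
  start at 0(d): 6
  start at 1(a): 4
sum over floor = 10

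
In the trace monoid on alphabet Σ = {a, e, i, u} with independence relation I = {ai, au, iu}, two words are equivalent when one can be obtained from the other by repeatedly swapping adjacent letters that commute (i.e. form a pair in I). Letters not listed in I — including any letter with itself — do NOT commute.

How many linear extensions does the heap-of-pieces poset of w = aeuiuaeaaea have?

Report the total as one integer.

piece 0:a — minimal
piece 1:e rests on {0:a}
piece 2:u rests on {1:e}
piece 3:i rests on {1:e}
piece 4:u rests on {2:u}
piece 5:a rests on {1:e}
piece 6:e rests on {3:i, 4:u, 5:a}
piece 7:a rests on {6:e}
piece 8:a rests on {7:a}
piece 9:e rests on {8:a}
piece 10:a rests on {9:e}
minimal pieces: {0:a}
ways to finish when only these pieces remain (= sum over removing one remaining piece with nothing left below it):
  1 left: {10}→1
  2 left: {9,10}→1
  3 left: {8,9,10}→1
  4 left: {7,8,9,10}→1
  5 left: {6,7,8,9,10}→1
  6 left: {3,6,7,8,9,10}→1  {4,6,7,8,9,10}→1  {5,6,7,8,9,10}→1
  7 left: {2,4,6,7,8,9,10}→1  {3,4,6,7,8,9,10}→2  {3,5,6,7,8,9,10}→2  {4,5,6,7,8,9,10}→2
  8 left: {2,3,4,6,7,8,9,10}→3  {2,4,5,6,7,8,9,10}→3  {3,4,5,6,7,8,9,10}→6
  9 left: {2,3,4,5,6,7,8,9,10}→12
  placing 0:a first → 12 extensions

12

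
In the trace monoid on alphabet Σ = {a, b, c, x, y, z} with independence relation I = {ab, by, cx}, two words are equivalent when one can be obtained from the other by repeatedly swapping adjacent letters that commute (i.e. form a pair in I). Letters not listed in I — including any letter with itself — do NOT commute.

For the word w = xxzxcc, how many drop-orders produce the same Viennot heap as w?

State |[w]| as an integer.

3

#0=x has no predecessor
#1=x depends on [0:x]
#2=z depends on [1:x]
#3=x depends on [2:z]
#4=c depends on [2:z]
#5=c depends on [4:c]
sources: [0:x]
N(rest) = Σ N(rest − s) over sources s of rest; N(one piece) = 1:
  size 1 → [3]=1  [5]=1
  size 2 → [3,5]=2  [4,5]=1
  size 3 → [3,4,5]=3
  size 4 → [2,3,4,5]=3
  first=0(x) contributes 3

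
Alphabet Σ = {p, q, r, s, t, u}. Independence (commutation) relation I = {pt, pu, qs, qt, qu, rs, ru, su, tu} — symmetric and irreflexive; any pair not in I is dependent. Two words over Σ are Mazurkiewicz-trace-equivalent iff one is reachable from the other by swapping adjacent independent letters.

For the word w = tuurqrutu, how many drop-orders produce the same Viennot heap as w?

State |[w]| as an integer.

126

#0=t has no predecessor
#1=u has no predecessor
#2=u depends on [1:u]
#3=r depends on [0:t]
#4=q depends on [3:r]
#5=r depends on [4:q]
#6=u depends on [2:u]
#7=t depends on [5:r]
#8=u depends on [6:u]
sources: [0:t, 1:u]
N(rest) = Σ N(rest − s) over sources s of rest; N(one piece) = 1:
  size 1 → [7]=1  [8]=1
  size 2 → [5,7]=1  [6,8]=1  [7,8]=2
  size 3 → [2,6,8]=1  [4,5,7]=1  [5,7,8]=3  [6,7,8]=3
  size 4 → [1,2,6,8]=1  [2,6,7,8]=4  [3,4,5,7]=1  [4,5,7,8]=4  [5,6,7,8]=6
  size 5 → [0,3,4,5,7]=1  [1,2,6,7,8]=5  [2,5,6,7,8]=10  [3,4,5,7,8]=5  [4,5,6,7,8]=10
  size 6 → [0,3,4,5,7,8]=6  [1,2,5,6,7,8]=15  [2,4,5,6,7,8]=20  [3,4,5,6,7,8]=15
  size 7 → [0,3,4,5,6,7,8]=21  [1,2,4,5,6,7,8]=35  [2,3,4,5,6,7,8]=35
  first=0(t) contributes 70
  first=1(u) contributes 56
|[w]| = 126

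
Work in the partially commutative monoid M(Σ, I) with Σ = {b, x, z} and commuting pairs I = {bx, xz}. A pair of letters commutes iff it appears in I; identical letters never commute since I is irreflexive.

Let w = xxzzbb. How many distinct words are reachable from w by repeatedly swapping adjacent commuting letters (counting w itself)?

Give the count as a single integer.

#0=x has no predecessor
#1=x depends on [0:x]
#2=z has no predecessor
#3=z depends on [2:z]
#4=b depends on [3:z]
#5=b depends on [4:b]
sources: [0:x, 2:z]
N(rest) = Σ N(rest − s) over sources s of rest; N(one piece) = 1:
  size 1 → [1]=1  [5]=1
  size 2 → [0,1]=1  [1,5]=2  [4,5]=1
  size 3 → [0,1,5]=3  [1,4,5]=3  [3,4,5]=1
  size 4 → [0,1,4,5]=6  [1,3,4,5]=4  [2,3,4,5]=1
  first=0(x) contributes 5
  first=2(z) contributes 10
|[w]| = 15

15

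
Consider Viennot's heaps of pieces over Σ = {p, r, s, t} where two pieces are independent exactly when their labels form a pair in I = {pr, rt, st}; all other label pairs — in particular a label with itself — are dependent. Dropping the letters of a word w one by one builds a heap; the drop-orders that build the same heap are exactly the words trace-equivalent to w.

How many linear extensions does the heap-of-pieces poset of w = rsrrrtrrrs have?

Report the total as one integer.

10

piece 0:r — minimal
piece 1:s rests on {0:r}
piece 2:r rests on {1:s}
piece 3:r rests on {2:r}
piece 4:r rests on {3:r}
piece 5:t — minimal
piece 6:r rests on {4:r}
piece 7:r rests on {6:r}
piece 8:r rests on {7:r}
piece 9:s rests on {8:r}
minimal pieces: {0:r, 5:t}
ways to finish when only these pieces remain (= sum over removing one remaining piece with nothing left below it):
  1 left: {5}→1  {9}→1
  2 left: {5,9}→2  {8,9}→1
  3 left: {5,8,9}→3  {7,8,9}→1
  4 left: {5,7,8,9}→4  {6,7,8,9}→1
  5 left: {4,6,7,8,9}→1  {5,6,7,8,9}→5
  6 left: {3,4,6,7,8,9}→1  {4,5,6,7,8,9}→6
  7 left: {2,3,4,6,7,8,9}→1  {3,4,5,6,7,8,9}→7
  8 left: {1,2,3,4,6,7,8,9}→1  {2,3,4,5,6,7,8,9}→8
  placing 0:r first → 9 extensions
  placing 5:t first → 1 extensions
total linear extensions = 10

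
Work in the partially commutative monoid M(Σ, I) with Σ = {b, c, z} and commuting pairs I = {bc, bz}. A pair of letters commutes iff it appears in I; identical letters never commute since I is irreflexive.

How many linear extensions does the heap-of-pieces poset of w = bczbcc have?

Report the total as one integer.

15

#0=b has no predecessor
#1=c has no predecessor
#2=z depends on [1:c]
#3=b depends on [0:b]
#4=c depends on [2:z]
#5=c depends on [4:c]
sources: [0:b, 1:c]
N(rest) = Σ N(rest − s) over sources s of rest; N(one piece) = 1:
  size 1 → [3]=1  [5]=1
  size 2 → [0,3]=1  [3,5]=2  [4,5]=1
  size 3 → [0,3,5]=3  [2,4,5]=1  [3,4,5]=3
  size 4 → [0,3,4,5]=6  [1,2,4,5]=1  [2,3,4,5]=4
  first=0(b) contributes 5
  first=1(c) contributes 10
|[w]| = 15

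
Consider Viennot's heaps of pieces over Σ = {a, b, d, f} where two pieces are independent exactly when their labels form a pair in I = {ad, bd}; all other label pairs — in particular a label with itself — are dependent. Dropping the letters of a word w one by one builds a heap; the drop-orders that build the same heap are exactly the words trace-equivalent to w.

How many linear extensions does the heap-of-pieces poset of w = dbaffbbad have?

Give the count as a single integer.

#0=d has no predecessor
#1=b has no predecessor
#2=a depends on [1:b]
#3=f depends on [0:d, 2:a]
#4=f depends on [3:f]
#5=b depends on [4:f]
#6=b depends on [5:b]
#7=a depends on [6:b]
#8=d depends on [4:f]
sources: [0:d, 1:b]
N(rest) = Σ N(rest − s) over sources s of rest; N(one piece) = 1:
  size 1 → [7]=1  [8]=1
  size 2 → [6,7]=1  [7,8]=2
  size 3 → [5,6,7]=1  [6,7,8]=3
  size 4 → [5,6,7,8]=4
  size 5 → [4,5,6,7,8]=4
  size 6 → [3,4,5,6,7,8]=4
  size 7 → [0,3,4,5,6,7,8]=4  [2,3,4,5,6,7,8]=4
  first=0(d) contributes 4
  first=1(b) contributes 8
|[w]| = 12

12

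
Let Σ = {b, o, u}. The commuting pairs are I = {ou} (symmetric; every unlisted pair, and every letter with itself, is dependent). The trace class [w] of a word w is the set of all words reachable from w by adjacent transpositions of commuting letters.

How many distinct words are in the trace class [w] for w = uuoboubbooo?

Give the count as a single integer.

6

#0=u has no predecessor
#1=u depends on [0:u]
#2=o has no predecessor
#3=b depends on [1:u, 2:o]
#4=o depends on [3:b]
#5=u depends on [3:b]
#6=b depends on [4:o, 5:u]
#7=b depends on [6:b]
#8=o depends on [7:b]
#9=o depends on [8:o]
#10=o depends on [9:o]
sources: [0:u, 2:o]
N(rest) = Σ N(rest − s) over sources s of rest; N(one piece) = 1:
  size 1 → [10]=1
  size 2 → [9,10]=1
  size 3 → [8,9,10]=1
  size 4 → [7,8,9,10]=1
  size 5 → [6,7,8,9,10]=1
  size 6 → [4,6,7,8,9,10]=1  [5,6,7,8,9,10]=1
  size 7 → [4,5,6,7,8,9,10]=2
  size 8 → [3,4,5,6,7,8,9,10]=2
  size 9 → [1,3,4,5,6,7,8,9,10]=2  [2,3,4,5,6,7,8,9,10]=2
  first=0(u) contributes 4
  first=2(o) contributes 2
|[w]| = 6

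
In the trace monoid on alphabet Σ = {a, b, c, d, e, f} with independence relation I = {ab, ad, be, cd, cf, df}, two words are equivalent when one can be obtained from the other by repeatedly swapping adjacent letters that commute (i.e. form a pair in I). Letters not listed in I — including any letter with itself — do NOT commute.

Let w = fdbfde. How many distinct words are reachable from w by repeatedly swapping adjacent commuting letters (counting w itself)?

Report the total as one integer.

4

0(f) covers ∅
1(d) covers ∅
2(b) covers 0:f, 1:d
3(f) covers 2:b
4(d) covers 2:b
5(e) covers 3:f, 4:d
floor of heap: 0:f, 1:d
completions by unplaced set U, small U first (add the entries for U minus each lowest piece of U):
  |U|=1: {5}:1
  |U|=2: {3,5}:1  {4,5}:1
  |U|=3: {3,4,5}:2
  |U|=4: {2,3,4,5}:2
  start at 0(f): 2
  start at 1(d): 2
sum over floor = 4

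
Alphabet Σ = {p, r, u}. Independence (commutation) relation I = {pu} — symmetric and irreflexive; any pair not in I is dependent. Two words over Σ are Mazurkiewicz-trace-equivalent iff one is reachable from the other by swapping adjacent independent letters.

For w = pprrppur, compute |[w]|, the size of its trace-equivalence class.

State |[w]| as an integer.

3

piece 0:p — minimal
piece 1:p rests on {0:p}
piece 2:r rests on {1:p}
piece 3:r rests on {2:r}
piece 4:p rests on {3:r}
piece 5:p rests on {4:p}
piece 6:u rests on {3:r}
piece 7:r rests on {5:p, 6:u}
minimal pieces: {0:p}
ways to finish when only these pieces remain (= sum over removing one remaining piece with nothing left below it):
  1 left: {7}→1
  2 left: {5,7}→1  {6,7}→1
  3 left: {4,5,7}→1  {5,6,7}→2
  4 left: {4,5,6,7}→3
  5 left: {3,4,5,6,7}→3
  6 left: {2,3,4,5,6,7}→3
  placing 0:p first → 3 extensions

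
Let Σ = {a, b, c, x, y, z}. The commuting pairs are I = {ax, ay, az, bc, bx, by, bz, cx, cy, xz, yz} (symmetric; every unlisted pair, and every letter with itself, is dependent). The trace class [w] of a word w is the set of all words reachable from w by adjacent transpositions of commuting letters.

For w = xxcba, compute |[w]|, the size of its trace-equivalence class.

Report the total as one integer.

20

0(x) covers ∅
1(x) covers 0:x
2(c) covers ∅
3(b) covers ∅
4(a) covers 2:c, 3:b
floor of heap: 0:x, 2:c, 3:b
completions by unplaced set U, small U first (add the entries for U minus each lowest piece of U):
  |U|=1: {1}:1  {4}:1
  |U|=2: {0,1}:1  {1,4}:2  {2,4}:1  {3,4}:1
  |U|=3: {0,1,4}:3  {1,2,4}:3  {1,3,4}:3  {2,3,4}:2
  start at 0(x): 8
  start at 2(c): 6
  start at 3(b): 6
sum over floor = 20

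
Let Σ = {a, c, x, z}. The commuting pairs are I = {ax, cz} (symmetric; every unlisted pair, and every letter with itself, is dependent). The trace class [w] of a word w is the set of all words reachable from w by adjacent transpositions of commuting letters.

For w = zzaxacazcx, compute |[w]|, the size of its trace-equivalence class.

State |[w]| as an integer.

6

#0=z has no predecessor
#1=z depends on [0:z]
#2=a depends on [1:z]
#3=x depends on [1:z]
#4=a depends on [2:a]
#5=c depends on [3:x, 4:a]
#6=a depends on [5:c]
#7=z depends on [6:a]
#8=c depends on [6:a]
#9=x depends on [7:z, 8:c]
sources: [0:z]
N(rest) = Σ N(rest − s) over sources s of rest; N(one piece) = 1:
  size 1 → [9]=1
  size 2 → [7,9]=1  [8,9]=1
  size 3 → [7,8,9]=2
  size 4 → [6,7,8,9]=2
  size 5 → [5,6,7,8,9]=2
  size 6 → [3,5,6,7,8,9]=2  [4,5,6,7,8,9]=2
  size 7 → [2,4,5,6,7,8,9]=2  [3,4,5,6,7,8,9]=4
  size 8 → [2,3,4,5,6,7,8,9]=6
  first=0(z) contributes 6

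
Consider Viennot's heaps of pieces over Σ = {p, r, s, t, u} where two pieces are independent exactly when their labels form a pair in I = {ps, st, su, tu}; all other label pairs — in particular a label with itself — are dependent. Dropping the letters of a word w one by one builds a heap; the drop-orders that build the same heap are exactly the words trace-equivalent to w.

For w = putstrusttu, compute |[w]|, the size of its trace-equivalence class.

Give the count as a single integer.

#0=p has no predecessor
#1=u depends on [0:p]
#2=t depends on [0:p]
#3=s has no predecessor
#4=t depends on [2:t]
#5=r depends on [1:u, 3:s, 4:t]
#6=u depends on [5:r]
#7=s depends on [5:r]
#8=t depends on [5:r]
#9=t depends on [8:t]
#10=u depends on [6:u]
sources: [0:p, 3:s]
N(rest) = Σ N(rest − s) over sources s of rest; N(one piece) = 1:
  size 1 → [7]=1  [9]=1  [10]=1
  size 2 → [6,10]=1  [7,9]=2  [7,10]=2  [8,9]=1  [9,10]=2
  size 3 → [6,7,10]=3  [6,9,10]=3  [7,8,9]=3  [7,9,10]=6  [8,9,10]=3
  size 4 → [6,7,9,10]=12  [6,8,9,10]=6  [7,8,9,10]=12
  size 5 → [6,7,8,9,10]=30
  size 6 → [5,6,7,8,9,10]=30
  size 7 → [1,5,6,7,8,9,10]=30  [3,5,6,7,8,9,10]=30  [4,5,6,7,8,9,10]=30
  size 8 → [1,3,5,6,7,8,9,10]=60  [1,4,5,6,7,8,9,10]=60  [2,4,5,6,7,8,9,10]=30  [3,4,5,6,7,8,9,10]=60
  size 9 → [1,2,4,5,6,7,8,9,10]=90  [1,3,4,5,6,7,8,9,10]=180  [2,3,4,5,6,7,8,9,10]=90
  first=0(p) contributes 360
  first=3(s) contributes 90
|[w]| = 450

450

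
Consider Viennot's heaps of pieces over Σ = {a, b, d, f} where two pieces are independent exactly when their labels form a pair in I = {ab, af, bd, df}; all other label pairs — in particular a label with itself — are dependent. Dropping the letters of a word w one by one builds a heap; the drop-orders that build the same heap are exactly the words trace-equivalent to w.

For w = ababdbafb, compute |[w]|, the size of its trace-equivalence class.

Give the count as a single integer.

126

drop 0:a onto floor
drop 1:b onto floor
drop 2:a onto {0:a}
drop 3:b onto {1:b}
drop 4:d onto {2:a}
drop 5:b onto {3:b}
drop 6:a onto {4:d}
drop 7:f onto {5:b}
drop 8:b onto {7:f}
ground layer = {0:a, 1:b}
drop-orders for the pieces not yet dropped (sum over which currently-grounded one goes next):
  1 to go: {6} 1  {8} 1
  2 to go: {4,6} 1  {6,8} 2  {7,8} 1
  3 to go: {2,4,6} 1  {4,6,8} 3  {5,7,8} 1  {6,7,8} 3
  4 to go: {0,2,4,6} 1  {2,4,6,8} 4  {3,5,7,8} 1  {4,6,7,8} 6  {5,6,7,8} 4
  5 to go: {0,2,4,6,8} 5  {1,3,5,7,8} 1  {2,4,6,7,8} 10  {3,5,6,7,8} 5  {4,5,6,7,8} 10
  6 to go: {0,2,4,6,7,8} 15  {1,3,5,6,7,8} 6  {2,4,5,6,7,8} 20  {3,4,5,6,7,8} 15
  7 to go: {0,2,4,5,6,7,8} 35  {1,3,4,5,6,7,8} 21  {2,3,4,5,6,7,8} 35
  if 0:a drops first: 56 orders
  if 1:b drops first: 70 orders
heap linearizations: 126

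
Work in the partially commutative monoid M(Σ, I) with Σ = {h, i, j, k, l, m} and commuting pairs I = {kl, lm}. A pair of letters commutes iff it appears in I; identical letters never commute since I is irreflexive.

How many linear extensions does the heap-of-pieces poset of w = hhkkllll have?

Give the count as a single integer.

15

drop 0:h onto floor
drop 1:h onto {0:h}
drop 2:k onto {1:h}
drop 3:k onto {2:k}
drop 4:l onto {1:h}
drop 5:l onto {4:l}
drop 6:l onto {5:l}
drop 7:l onto {6:l}
ground layer = {0:h}
drop-orders for the pieces not yet dropped (sum over which currently-grounded one goes next):
  1 to go: {3} 1  {7} 1
  2 to go: {2,3} 1  {3,7} 2  {6,7} 1
  3 to go: {2,3,7} 3  {3,6,7} 3  {5,6,7} 1
  4 to go: {2,3,6,7} 6  {3,5,6,7} 4  {4,5,6,7} 1
  5 to go: {2,3,5,6,7} 10  {3,4,5,6,7} 5
  6 to go: {2,3,4,5,6,7} 15
  if 0:h drops first: 15 orders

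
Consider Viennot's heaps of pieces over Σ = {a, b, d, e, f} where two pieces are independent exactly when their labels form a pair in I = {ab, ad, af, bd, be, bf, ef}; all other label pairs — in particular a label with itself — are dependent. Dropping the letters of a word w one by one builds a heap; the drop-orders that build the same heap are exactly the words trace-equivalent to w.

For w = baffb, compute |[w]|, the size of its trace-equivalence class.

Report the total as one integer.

0(b) covers ∅
1(a) covers ∅
2(f) covers ∅
3(f) covers 2:f
4(b) covers 0:b
floor of heap: 0:b, 1:a, 2:f
completions by unplaced set U, small U first (add the entries for U minus each lowest piece of U):
  |U|=1: {1}:1  {3}:1  {4}:1
  |U|=2: {0,4}:1  {1,3}:2  {1,4}:2  {2,3}:1  {3,4}:2
  |U|=3: {0,1,4}:3  {0,3,4}:3  {1,2,3}:3  {1,3,4}:6  {2,3,4}:3
  start at 0(b): 12
  start at 1(a): 6
  start at 2(f): 12
sum over floor = 30

30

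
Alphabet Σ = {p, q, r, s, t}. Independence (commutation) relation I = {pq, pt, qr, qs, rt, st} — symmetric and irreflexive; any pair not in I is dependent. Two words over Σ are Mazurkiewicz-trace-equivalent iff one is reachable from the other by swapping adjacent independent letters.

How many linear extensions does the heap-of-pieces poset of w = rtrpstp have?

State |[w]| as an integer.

0(r) covers ∅
1(t) covers ∅
2(r) covers 0:r
3(p) covers 2:r
4(s) covers 3:p
5(t) covers 1:t
6(p) covers 4:s
floor of heap: 0:r, 1:t
completions by unplaced set U, small U first (add the entries for U minus each lowest piece of U):
  |U|=1: {5}:1  {6}:1
  |U|=2: {1,5}:1  {4,6}:1  {5,6}:2
  |U|=3: {1,5,6}:3  {3,4,6}:1  {4,5,6}:3
  |U|=4: {1,4,5,6}:6  {2,3,4,6}:1  {3,4,5,6}:4
  |U|=5: {0,2,3,4,6}:1  {1,3,4,5,6}:10  {2,3,4,5,6}:5
  start at 0(r): 15
  start at 1(t): 6
sum over floor = 21

21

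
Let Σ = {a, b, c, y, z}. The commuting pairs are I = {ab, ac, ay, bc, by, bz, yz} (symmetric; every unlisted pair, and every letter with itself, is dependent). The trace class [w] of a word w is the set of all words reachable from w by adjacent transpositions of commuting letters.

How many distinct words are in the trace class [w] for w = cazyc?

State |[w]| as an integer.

#0=c has no predecessor
#1=a has no predecessor
#2=z depends on [0:c, 1:a]
#3=y depends on [0:c]
#4=c depends on [2:z, 3:y]
sources: [0:c, 1:a]
N(rest) = Σ N(rest − s) over sources s of rest; N(one piece) = 1:
  size 1 → [4]=1
  size 2 → [2,4]=1  [3,4]=1
  size 3 → [1,2,4]=1  [2,3,4]=2
  first=0(c) contributes 3
  first=1(a) contributes 2
|[w]| = 5

5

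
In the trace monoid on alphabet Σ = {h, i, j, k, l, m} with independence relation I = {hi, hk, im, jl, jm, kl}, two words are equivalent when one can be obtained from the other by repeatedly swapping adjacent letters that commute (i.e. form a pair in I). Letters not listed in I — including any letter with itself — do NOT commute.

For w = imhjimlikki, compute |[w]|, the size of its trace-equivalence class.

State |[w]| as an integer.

#0=i has no predecessor
#1=m has no predecessor
#2=h depends on [1:m]
#3=j depends on [0:i, 2:h]
#4=i depends on [3:j]
#5=m depends on [2:h]
#6=l depends on [4:i, 5:m]
#7=i depends on [6:l]
#8=k depends on [7:i]
#9=k depends on [8:k]
#10=i depends on [9:k]
sources: [0:i, 1:m]
N(rest) = Σ N(rest − s) over sources s of rest; N(one piece) = 1:
  size 1 → [10]=1
  size 2 → [9,10]=1
  size 3 → [8,9,10]=1
  size 4 → [7,8,9,10]=1
  size 5 → [6,7,8,9,10]=1
  size 6 → [4,6,7,8,9,10]=1  [5,6,7,8,9,10]=1
  size 7 → [3,4,6,7,8,9,10]=1  [4,5,6,7,8,9,10]=2
  size 8 → [0,3,4,6,7,8,9,10]=1  [3,4,5,6,7,8,9,10]=3
  size 9 → [0,3,4,5,6,7,8,9,10]=4  [2,3,4,5,6,7,8,9,10]=3
  first=0(i) contributes 3
  first=1(m) contributes 7
|[w]| = 10

10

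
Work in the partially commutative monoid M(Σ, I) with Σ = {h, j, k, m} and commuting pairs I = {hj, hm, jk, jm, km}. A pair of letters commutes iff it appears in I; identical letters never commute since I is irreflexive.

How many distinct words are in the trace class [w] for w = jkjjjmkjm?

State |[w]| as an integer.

#0=j has no predecessor
#1=k has no predecessor
#2=j depends on [0:j]
#3=j depends on [2:j]
#4=j depends on [3:j]
#5=m has no predecessor
#6=k depends on [1:k]
#7=j depends on [4:j]
#8=m depends on [5:m]
sources: [0:j, 1:k, 5:m]
N(rest) = Σ N(rest − s) over sources s of rest; N(one piece) = 1:
  size 1 → [6]=1  [7]=1  [8]=1
  size 2 → [1,6]=1  [4,7]=1  [5,8]=1  [6,7]=2  [6,8]=2  [7,8]=2
  size 3 → [1,6,7]=3  [1,6,8]=3  [3,4,7]=1  [4,6,7]=3  [4,7,8]=3  [5,6,8]=3  [5,7,8]=3  [6,7,8]=6
  size 4 → [1,4,6,7]=6  [1,5,6,8]=6  [1,6,7,8]=12  [2,3,4,7]=1  [3,4,6,7]=4  [3,4,7,8]=4  [4,5,7,8]=6  [4,6,7,8]=12  [5,6,7,8]=12
  size 5 → [0,2,3,4,7]=1  [1,3,4,6,7]=10  [1,4,6,7,8]=30  [1,5,6,7,8]=30  [2,3,4,6,7]=5  [2,3,4,7,8]=5  [3,4,5,7,8]=10  [3,4,6,7,8]=20  [4,5,6,7,8]=30
  size 6 → [0,2,3,4,6,7]=6  [0,2,3,4,7,8]=6  [1,2,3,4,6,7]=15  [1,3,4,6,7,8]=60  [1,4,5,6,7,8]=90  [2,3,4,5,7,8]=15  [2,3,4,6,7,8]=30  [3,4,5,6,7,8]=60
  size 7 → [0,1,2,3,4,6,7]=21  [0,2,3,4,5,7,8]=21  [0,2,3,4,6,7,8]=42  [1,2,3,4,6,7,8]=105  [1,3,4,5,6,7,8]=210  [2,3,4,5,6,7,8]=105
  first=0(j) contributes 420
  first=1(k) contributes 168
  first=5(m) contributes 168
|[w]| = 756

756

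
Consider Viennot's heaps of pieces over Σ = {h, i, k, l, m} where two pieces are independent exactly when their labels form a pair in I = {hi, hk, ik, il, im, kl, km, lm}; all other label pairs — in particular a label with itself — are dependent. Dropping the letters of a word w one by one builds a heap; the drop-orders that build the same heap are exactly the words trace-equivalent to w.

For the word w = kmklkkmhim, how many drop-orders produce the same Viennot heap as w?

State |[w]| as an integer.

3780

piece 0:k — minimal
piece 1:m — minimal
piece 2:k rests on {0:k}
piece 3:l — minimal
piece 4:k rests on {2:k}
piece 5:k rests on {4:k}
piece 6:m rests on {1:m}
piece 7:h rests on {3:l, 6:m}
piece 8:i — minimal
piece 9:m rests on {7:h}
minimal pieces: {0:k, 1:m, 3:l, 8:i}
ways to finish when only these pieces remain (= sum over removing one remaining piece with nothing left below it):
  1 left: {5}→1  {8}→1  {9}→1
  2 left: {4,5}→1  {5,8}→2  {5,9}→2  {7,9}→1  {8,9}→2
  3 left: {2,4,5}→1  {3,7,9}→1  {4,5,8}→3  {4,5,9}→3  {5,7,9}→3  {5,8,9}→6  {6,7,9}→1  {7,8,9}→3
  4 left: {0,2,4,5}→1  {1,6,7,9}→1  {2,4,5,8}→4  {2,4,5,9}→4  {3,5,7,9}→4  {3,6,7,9}→2  {3,7,8,9}→4  {4,5,7,9}→6  {4,5,8,9}→12  {5,6,7,9}→4  {5,7,8,9}→12  {6,7,8,9}→4
  5 left: {0,2,4,5,8}→5  {0,2,4,5,9}→5  {1,3,6,7,9}→3  {1,5,6,7,9}→5  {1,6,7,8,9}→5  {2,4,5,7,9}→10  {2,4,5,8,9}→20  {3,4,5,7,9}→10  {3,5,6,7,9}→10  {3,5,7,8,9}→20  {3,6,7,8,9}→10  {4,5,6,7,9}→10  {4,5,7,8,9}→30  {5,6,7,8,9}→20
  6 left: {0,2,4,5,7,9}→15  {0,2,4,5,8,9}→30  {1,3,5,6,7,9}→18  {1,3,6,7,8,9}→18  {1,4,5,6,7,9}→15  {1,5,6,7,8,9}→30  {2,3,4,5,7,9}→20  {2,4,5,6,7,9}→20  {2,4,5,7,8,9}→60  {3,4,5,6,7,9}→30  {3,4,5,7,8,9}→60  {3,5,6,7,8,9}→60  {4,5,6,7,8,9}→60
  7 left: {0,2,3,4,5,7,9}→35  {0,2,4,5,6,7,9}→35  {0,2,4,5,7,8,9}→105  {1,2,4,5,6,7,9}→35  {1,3,4,5,6,7,9}→63  {1,3,5,6,7,8,9}→126  {1,4,5,6,7,8,9}→105  {2,3,4,5,6,7,9}→70  {2,3,4,5,7,8,9}→140  {2,4,5,6,7,8,9}→140  {3,4,5,6,7,8,9}→210
  8 left: {0,1,2,4,5,6,7,9}→70  {0,2,3,4,5,6,7,9}→140  {0,2,3,4,5,7,8,9}→280  {0,2,4,5,6,7,8,9}→280  {1,2,3,4,5,6,7,9}→168  {1,2,4,5,6,7,8,9}→280  {1,3,4,5,6,7,8,9}→504  {2,3,4,5,6,7,8,9}→560
  placing 0:k first → 1512 extensions
  placing 1:m first → 1260 extensions
  placing 3:l first → 630 extensions
  placing 8:i first → 378 extensions
total linear extensions = 3780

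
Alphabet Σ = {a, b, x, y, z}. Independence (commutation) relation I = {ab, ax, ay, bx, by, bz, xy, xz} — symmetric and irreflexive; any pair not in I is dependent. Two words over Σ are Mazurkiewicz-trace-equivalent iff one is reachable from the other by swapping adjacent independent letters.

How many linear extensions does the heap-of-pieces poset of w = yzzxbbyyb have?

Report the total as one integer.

504

drop 0:y onto floor
drop 1:z onto {0:y}
drop 2:z onto {1:z}
drop 3:x onto floor
drop 4:b onto floor
drop 5:b onto {4:b}
drop 6:y onto {2:z}
drop 7:y onto {6:y}
drop 8:b onto {5:b}
ground layer = {0:y, 3:x, 4:b}
drop-orders for the pieces not yet dropped (sum over which currently-grounded one goes next):
  1 to go: {3} 1  {7} 1  {8} 1
  2 to go: {3,7} 2  {3,8} 2  {5,8} 1  {6,7} 1  {7,8} 2
  3 to go: {2,6,7} 1  {3,5,8} 3  {3,6,7} 3  {3,7,8} 6  {4,5,8} 1  {5,7,8} 3  {6,7,8} 3
  4 to go: {1,2,6,7} 1  {2,3,6,7} 4  {2,6,7,8} 4  {3,4,5,8} 4  {3,5,7,8} 12  {3,6,7,8} 12  {4,5,7,8} 4  {5,6,7,8} 6
  5 to go: {0,1,2,6,7} 1  {1,2,3,6,7} 5  {1,2,6,7,8} 5  {2,3,6,7,8} 20  {2,5,6,7,8} 10  {3,4,5,7,8} 20  {3,5,6,7,8} 30  {4,5,6,7,8} 10
  6 to go: {0,1,2,3,6,7} 6  {0,1,2,6,7,8} 6  {1,2,3,6,7,8} 30  {1,2,5,6,7,8} 15  {2,3,5,6,7,8} 60  {2,4,5,6,7,8} 20  {3,4,5,6,7,8} 60
  7 to go: {0,1,2,3,6,7,8} 42  {0,1,2,5,6,7,8} 21  {1,2,3,5,6,7,8} 105  {1,2,4,5,6,7,8} 35  {2,3,4,5,6,7,8} 140
  if 0:y drops first: 280 orders
  if 3:x drops first: 56 orders
  if 4:b drops first: 168 orders
heap linearizations: 504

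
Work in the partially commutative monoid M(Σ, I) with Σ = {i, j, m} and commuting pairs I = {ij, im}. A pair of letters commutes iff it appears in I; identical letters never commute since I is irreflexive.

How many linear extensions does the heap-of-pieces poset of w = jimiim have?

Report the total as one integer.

20

0(j) covers ∅
1(i) covers ∅
2(m) covers 0:j
3(i) covers 1:i
4(i) covers 3:i
5(m) covers 2:m
floor of heap: 0:j, 1:i
completions by unplaced set U, small U first (add the entries for U minus each lowest piece of U):
  |U|=1: {4}:1  {5}:1
  |U|=2: {2,5}:1  {3,4}:1  {4,5}:2
  |U|=3: {0,2,5}:1  {1,3,4}:1  {2,4,5}:3  {3,4,5}:3
  |U|=4: {0,2,4,5}:4  {1,3,4,5}:4  {2,3,4,5}:6
  start at 0(j): 10
  start at 1(i): 10
sum over floor = 20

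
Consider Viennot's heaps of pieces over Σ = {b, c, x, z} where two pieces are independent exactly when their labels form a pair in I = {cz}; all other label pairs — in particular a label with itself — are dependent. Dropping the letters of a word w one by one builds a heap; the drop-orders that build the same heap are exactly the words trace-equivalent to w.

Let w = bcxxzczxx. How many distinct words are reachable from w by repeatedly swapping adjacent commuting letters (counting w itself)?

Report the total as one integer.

3

#0=b has no predecessor
#1=c depends on [0:b]
#2=x depends on [1:c]
#3=x depends on [2:x]
#4=z depends on [3:x]
#5=c depends on [3:x]
#6=z depends on [4:z]
#7=x depends on [5:c, 6:z]
#8=x depends on [7:x]
sources: [0:b]
N(rest) = Σ N(rest − s) over sources s of rest; N(one piece) = 1:
  size 1 → [8]=1
  size 2 → [7,8]=1
  size 3 → [5,7,8]=1  [6,7,8]=1
  size 4 → [4,6,7,8]=1  [5,6,7,8]=2
  size 5 → [4,5,6,7,8]=3
  size 6 → [3,4,5,6,7,8]=3
  size 7 → [2,3,4,5,6,7,8]=3
  first=0(b) contributes 3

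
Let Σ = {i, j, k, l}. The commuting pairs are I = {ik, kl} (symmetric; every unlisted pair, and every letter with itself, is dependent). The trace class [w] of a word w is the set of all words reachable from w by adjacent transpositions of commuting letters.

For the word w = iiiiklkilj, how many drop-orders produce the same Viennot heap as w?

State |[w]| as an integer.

36

drop 0:i onto floor
drop 1:i onto {0:i}
drop 2:i onto {1:i}
drop 3:i onto {2:i}
drop 4:k onto floor
drop 5:l onto {3:i}
drop 6:k onto {4:k}
drop 7:i onto {5:l}
drop 8:l onto {7:i}
drop 9:j onto {6:k, 8:l}
ground layer = {0:i, 4:k}
drop-orders for the pieces not yet dropped (sum over which currently-grounded one goes next):
  1 to go: {9} 1
  2 to go: {6,9} 1  {8,9} 1
  3 to go: {4,6,9} 1  {6,8,9} 2  {7,8,9} 1
  4 to go: {4,6,8,9} 3  {5,7,8,9} 1  {6,7,8,9} 3
  5 to go: {3,5,7,8,9} 1  {4,6,7,8,9} 6  {5,6,7,8,9} 4
  6 to go: {2,3,5,7,8,9} 1  {3,5,6,7,8,9} 5  {4,5,6,7,8,9} 10
  7 to go: {1,2,3,5,7,8,9} 1  {2,3,5,6,7,8,9} 6  {3,4,5,6,7,8,9} 15
  8 to go: {0,1,2,3,5,7,8,9} 1  {1,2,3,5,6,7,8,9} 7  {2,3,4,5,6,7,8,9} 21
  if 0:i drops first: 28 orders
  if 4:k drops first: 8 orders
heap linearizations: 36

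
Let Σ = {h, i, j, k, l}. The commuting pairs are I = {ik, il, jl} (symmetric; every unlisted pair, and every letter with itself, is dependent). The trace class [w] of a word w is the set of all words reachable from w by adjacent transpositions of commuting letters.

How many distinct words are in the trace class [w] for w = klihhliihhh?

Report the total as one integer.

#0=k has no predecessor
#1=l depends on [0:k]
#2=i has no predecessor
#3=h depends on [1:l, 2:i]
#4=h depends on [3:h]
#5=l depends on [4:h]
#6=i depends on [4:h]
#7=i depends on [6:i]
#8=h depends on [5:l, 7:i]
#9=h depends on [8:h]
#10=h depends on [9:h]
sources: [0:k, 2:i]
N(rest) = Σ N(rest − s) over sources s of rest; N(one piece) = 1:
  size 1 → [10]=1
  size 2 → [9,10]=1
  size 3 → [8,9,10]=1
  size 4 → [5,8,9,10]=1  [7,8,9,10]=1
  size 5 → [5,7,8,9,10]=2  [6,7,8,9,10]=1
  size 6 → [5,6,7,8,9,10]=3
  size 7 → [4,5,6,7,8,9,10]=3
  size 8 → [3,4,5,6,7,8,9,10]=3
  size 9 → [1,3,4,5,6,7,8,9,10]=3  [2,3,4,5,6,7,8,9,10]=3
  first=0(k) contributes 6
  first=2(i) contributes 3
|[w]| = 9

9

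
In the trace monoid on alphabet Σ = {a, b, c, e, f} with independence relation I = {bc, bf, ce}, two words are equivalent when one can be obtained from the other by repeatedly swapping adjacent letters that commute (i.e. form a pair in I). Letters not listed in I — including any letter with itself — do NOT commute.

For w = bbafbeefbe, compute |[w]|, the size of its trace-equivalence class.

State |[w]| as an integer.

4

0(b) covers ∅
1(b) covers 0:b
2(a) covers 1:b
3(f) covers 2:a
4(b) covers 2:a
5(e) covers 3:f, 4:b
6(e) covers 5:e
7(f) covers 6:e
8(b) covers 6:e
9(e) covers 7:f, 8:b
floor of heap: 0:b
completions by unplaced set U, small U first (add the entries for U minus each lowest piece of U):
  |U|=1: {9}:1
  |U|=2: {7,9}:1  {8,9}:1
  |U|=3: {7,8,9}:2
  |U|=4: {6,7,8,9}:2
  |U|=5: {5,6,7,8,9}:2
  |U|=6: {3,5,6,7,8,9}:2  {4,5,6,7,8,9}:2
  |U|=7: {3,4,5,6,7,8,9}:4
  |U|=8: {2,3,4,5,6,7,8,9}:4
  start at 0(b): 4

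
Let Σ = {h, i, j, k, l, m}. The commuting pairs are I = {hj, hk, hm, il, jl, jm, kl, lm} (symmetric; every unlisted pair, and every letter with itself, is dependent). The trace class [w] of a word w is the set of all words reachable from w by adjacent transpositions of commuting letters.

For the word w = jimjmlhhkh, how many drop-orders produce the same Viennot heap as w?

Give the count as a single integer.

420

piece 0:j — minimal
piece 1:i rests on {0:j}
piece 2:m rests on {1:i}
piece 3:j rests on {1:i}
piece 4:m rests on {2:m}
piece 5:l — minimal
piece 6:h rests on {1:i, 5:l}
piece 7:h rests on {6:h}
piece 8:k rests on {3:j, 4:m}
piece 9:h rests on {7:h}
minimal pieces: {0:j, 5:l}
ways to finish when only these pieces remain (= sum over removing one remaining piece with nothing left below it):
  1 left: {8}→1  {9}→1
  2 left: {3,8}→1  {4,8}→1  {7,9}→1  {8,9}→2
  3 left: {2,4,8}→1  {3,4,8}→2  {3,8,9}→3  {4,8,9}→3  {6,7,9}→1  {7,8,9}→3
  4 left: {2,3,4,8}→3  {2,4,8,9}→4  {3,4,8,9}→8  {3,7,8,9}→6  {4,7,8,9}→6  {5,6,7,9}→1  {6,7,8,9}→4
  5 left: {2,3,4,8,9}→15  {2,4,7,8,9}→10  {3,4,7,8,9}→20  {3,6,7,8,9}→10  {4,6,7,8,9}→10  {5,6,7,8,9}→5
  6 left: {2,3,4,7,8,9}→45  {2,4,6,7,8,9}→20  {3,4,6,7,8,9}→40  {3,5,6,7,8,9}→15  {4,5,6,7,8,9}→15
  7 left: {2,3,4,6,7,8,9}→105  {2,4,5,6,7,8,9}→35  {3,4,5,6,7,8,9}→70
  8 left: {1,2,3,4,6,7,8,9}→105  {2,3,4,5,6,7,8,9}→210
  placing 0:j first → 315 extensions
  placing 5:l first → 105 extensions
total linear extensions = 420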